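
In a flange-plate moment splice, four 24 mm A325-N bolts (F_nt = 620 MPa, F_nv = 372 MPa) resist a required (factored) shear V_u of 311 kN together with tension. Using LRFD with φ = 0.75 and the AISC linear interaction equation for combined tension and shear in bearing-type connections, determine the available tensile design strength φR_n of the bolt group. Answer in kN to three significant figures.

A_b = π·24²/4 = 452.4 mm²; f_rv = 311 × 1000 / (4 × 452.4) = 171.9 MPa.
F'_nt = 1.3 F_nt − (F_nt / φF_nv) f_rv = 1.3·620 − (620/(0.75·372))·171.9 = 424.1 MPa, capped at F_nt → F'_nt = 424.1 MPa.
R_n = F'_nt · A_b · n = 424.1 × 452.4 × 4 / 1000 = 767.4 kN.
Design strength φR_n = 0.75 × 767.4 = 576 kN.

576 kN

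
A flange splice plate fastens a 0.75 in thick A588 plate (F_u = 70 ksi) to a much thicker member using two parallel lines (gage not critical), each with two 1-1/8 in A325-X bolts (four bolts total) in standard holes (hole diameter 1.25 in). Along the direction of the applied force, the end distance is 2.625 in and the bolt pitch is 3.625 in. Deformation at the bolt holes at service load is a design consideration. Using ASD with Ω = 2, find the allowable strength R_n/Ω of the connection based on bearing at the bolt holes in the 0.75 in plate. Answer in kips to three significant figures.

Per bolt r_n = 1.2 l_c t F_u ≤ 2.4 d t F_u; upper limit = 2.4 × 1.125 × 0.75 × 70 = 141.8 kips.
Edge bolt: l_c = 2.625 − 1.25/2 = 2 in → 1.2 × 2 × 0.75 × 70 = 126 → r_n = 126 kips.
Interior bolts: l_c = 3.625 − 1.25 = 2.375 in → 1.2 × 2.375 × 0.75 × 70 = 149.6 → r_n = 141.8 kips.
R_n = 2 × 126 + 2 × 141.8 = 535.5 kips.
Allowable strength R_n/Ω = 535.5 / 2 = 268 kips.

268 kips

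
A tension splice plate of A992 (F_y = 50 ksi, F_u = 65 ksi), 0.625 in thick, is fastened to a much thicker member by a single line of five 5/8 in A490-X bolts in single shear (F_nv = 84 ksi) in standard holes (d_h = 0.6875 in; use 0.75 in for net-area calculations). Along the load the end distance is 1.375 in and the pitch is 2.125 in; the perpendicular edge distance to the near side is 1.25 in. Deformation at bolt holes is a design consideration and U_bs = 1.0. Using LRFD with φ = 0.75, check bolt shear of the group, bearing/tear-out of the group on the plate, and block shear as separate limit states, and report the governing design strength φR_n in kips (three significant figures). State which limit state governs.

96.6 kips (bolt shear governs)

Bolt shear: A_b = π·0.625²/4 = 0.3068 in²; R_n = 84 × 0.3068 × 5 × 1 = 128.9 kips → 0.75 × 128.9 = 96.6 kips.
Bearing: edge l_c = 1.031, r_n = 50.27 kips; interior l_c = 1.438, r_n = 60.94 kips; R_n = 50.27 + 4·60.94 = 294 kips → 221 kips.
Block shear: A_gv = 6.172, A_nv = 4.062, A_nt = 0.5469 in²; R_n = min(0.6F_uA_nv, 0.6F_yA_gv) + U_bs·F_u·A_nt = 194 kips → 145 kips.
Bolt shear governs: 96.6 kips.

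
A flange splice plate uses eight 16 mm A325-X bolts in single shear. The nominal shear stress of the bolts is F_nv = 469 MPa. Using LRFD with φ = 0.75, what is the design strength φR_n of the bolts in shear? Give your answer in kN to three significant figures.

566 kN

A_b = π × 16² / 4 = 201.1 mm².
R_n = F_nv · A_b · n · n_s = 469 × 201.1 × 8 × 1 / 1000 = 754.4 kN.
Design strength φR_n = 0.75 × 754.4 = 566 kN.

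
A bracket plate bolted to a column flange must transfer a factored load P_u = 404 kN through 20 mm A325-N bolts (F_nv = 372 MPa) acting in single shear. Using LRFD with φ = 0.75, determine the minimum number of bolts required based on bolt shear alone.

A_b = π·20²/4 = 314.2 mm².
Per-bolt design strength φR_n = 0.75 × 372 × 314.2 × 1 / 1000 = 87.65 kN.
n ≥ 404 / 87.65 = 4.609 → use 5 bolts.

5 bolts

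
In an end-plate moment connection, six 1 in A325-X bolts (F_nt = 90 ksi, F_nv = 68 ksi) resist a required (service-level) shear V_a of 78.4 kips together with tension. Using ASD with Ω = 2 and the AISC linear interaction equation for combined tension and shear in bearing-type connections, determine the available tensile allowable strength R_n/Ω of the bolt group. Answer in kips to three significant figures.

172 kips

A_b = π·1²/4 = 0.7854 in²; f_rv = 78.4 / (6 × 0.7854) = 16.64 ksi.
F'_nt = 1.3 F_nt − (Ω F_nt / F_nv) f_rv = 1.3·90 − (2·90/68)·16.64 = 72.96 ksi, capped at F_nt → F'_nt = 72.96 ksi.
R_n = F'_nt · A_b · n = 72.96 × 0.7854 × 6 = 343.8 kips.
Allowable strength R_n/Ω = 343.8 / 2 = 172 kips.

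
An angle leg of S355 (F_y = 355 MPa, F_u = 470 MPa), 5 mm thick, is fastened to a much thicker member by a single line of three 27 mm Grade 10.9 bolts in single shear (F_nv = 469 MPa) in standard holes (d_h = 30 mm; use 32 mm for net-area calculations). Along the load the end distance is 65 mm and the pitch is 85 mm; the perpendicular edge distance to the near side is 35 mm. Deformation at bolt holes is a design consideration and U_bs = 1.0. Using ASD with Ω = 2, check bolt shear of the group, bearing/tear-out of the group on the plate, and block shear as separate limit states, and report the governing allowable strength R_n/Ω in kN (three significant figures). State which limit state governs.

Bolt shear: A_b = π·27²/4 = 572.6 mm²; R_n = 469 × 572.6 × 3 × 1 / 1000 = 805.6 kN → 805.6 / 2 = 403 kN.
Bearing: edge l_c = 50, r_n = 141 kN; interior l_c = 55, r_n = 152.3 kN; R_n = 141 + 2·152.3 = 445.6 kN → 223 kN.
Block shear: A_gv = 1175, A_nv = 775, A_nt = 95 mm²; R_n = min(0.6F_uA_nv, 0.6F_yA_gv) + U_bs·F_u·A_nt = 263.2 kN → 132 kN.
Block shear governs: 132 kN.

132 kN (block shear governs)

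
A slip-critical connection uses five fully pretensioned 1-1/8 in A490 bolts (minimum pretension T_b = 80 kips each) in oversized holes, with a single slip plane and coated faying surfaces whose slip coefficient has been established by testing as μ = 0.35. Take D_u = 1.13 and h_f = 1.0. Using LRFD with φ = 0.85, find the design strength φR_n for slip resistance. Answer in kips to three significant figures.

134 kips

R_n = μ · D_u · h_f · T_b · n_s · n_b = 0.35 × 1.13 × 1.0 × 80 × 1 × 5 = 158.2 kips.
Design strength φR_n = 0.85 × 158.2 = 134 kips.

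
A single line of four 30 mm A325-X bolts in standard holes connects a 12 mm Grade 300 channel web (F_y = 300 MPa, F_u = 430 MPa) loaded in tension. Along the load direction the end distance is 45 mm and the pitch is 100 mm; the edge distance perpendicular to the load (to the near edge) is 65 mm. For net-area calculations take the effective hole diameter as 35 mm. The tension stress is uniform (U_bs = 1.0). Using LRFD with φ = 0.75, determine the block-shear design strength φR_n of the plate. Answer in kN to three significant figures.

Shear plane L_v = 45 + 3·100 = 345 mm; A_gv = 345 × 12 = 4140 mm².
A_nv = (345 − 3.5·35) × 12 = 2670 mm².
A_nt = (65 − 0.5·35) × 12 = 570 mm².
0.6 F_u A_nv = 688.9 kN; 0.6 F_y A_gv = 745.2 kN → shear rupture governs the shear term.
R_n = 688.9 + 1.0 × 430 × 570 / 1000 = 934 kN.
Design strength φR_n = 0.75 × 934 = 700 kN.

700 kN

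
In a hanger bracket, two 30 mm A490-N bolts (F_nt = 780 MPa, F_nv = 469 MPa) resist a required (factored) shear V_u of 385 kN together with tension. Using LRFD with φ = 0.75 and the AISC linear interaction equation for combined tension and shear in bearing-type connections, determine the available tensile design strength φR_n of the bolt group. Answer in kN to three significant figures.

435 kN

A_b = π·30²/4 = 706.9 mm²; f_rv = 385 × 1000 / (2 × 706.9) = 272.3 MPa.
F'_nt = 1.3 F_nt − (F_nt / φF_nv) f_rv = 1.3·780 − (780/(0.75·469))·272.3 = 410.1 MPa, capped at F_nt → F'_nt = 410.1 MPa.
R_n = F'_nt · A_b · n = 410.1 × 706.9 × 2 / 1000 = 579.8 kN.
Design strength φR_n = 0.75 × 579.8 = 435 kN.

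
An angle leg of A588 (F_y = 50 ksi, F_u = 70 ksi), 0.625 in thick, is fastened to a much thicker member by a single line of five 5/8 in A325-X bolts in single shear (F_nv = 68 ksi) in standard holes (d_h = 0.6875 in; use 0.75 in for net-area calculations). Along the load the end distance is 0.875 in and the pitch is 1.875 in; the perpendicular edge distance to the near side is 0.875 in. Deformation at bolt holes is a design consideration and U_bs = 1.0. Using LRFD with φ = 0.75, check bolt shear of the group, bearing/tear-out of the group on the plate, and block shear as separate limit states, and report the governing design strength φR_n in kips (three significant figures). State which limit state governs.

Bolt shear: A_b = π·0.625²/4 = 0.3068 in²; R_n = 68 × 0.3068 × 5 × 1 = 104.3 kips → 0.75 × 104.3 = 78.2 kips.
Bearing: edge l_c = 0.5312, r_n = 27.89 kips; interior l_c = 1.188, r_n = 62.34 kips; R_n = 27.89 + 4·62.34 = 277.3 kips → 208 kips.
Block shear: A_gv = 5.234, A_nv = 3.125, A_nt = 0.3125 in²; R_n = min(0.6F_uA_nv, 0.6F_yA_gv) + U_bs·F_u·A_nt = 153.1 kips → 115 kips.
Bolt shear governs: 78.2 kips.

78.2 kips (bolt shear governs)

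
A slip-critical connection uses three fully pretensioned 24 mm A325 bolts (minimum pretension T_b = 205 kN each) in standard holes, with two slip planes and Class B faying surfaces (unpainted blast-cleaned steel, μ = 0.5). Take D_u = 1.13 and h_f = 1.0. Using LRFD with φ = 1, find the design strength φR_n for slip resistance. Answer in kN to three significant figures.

695 kN

R_n = μ · D_u · h_f · T_b · n_s · n_b = 0.5 × 1.13 × 1.0 × 205 × 2 × 3 = 694.9 kN.
Design strength φR_n = 1 × 694.9 = 695 kN.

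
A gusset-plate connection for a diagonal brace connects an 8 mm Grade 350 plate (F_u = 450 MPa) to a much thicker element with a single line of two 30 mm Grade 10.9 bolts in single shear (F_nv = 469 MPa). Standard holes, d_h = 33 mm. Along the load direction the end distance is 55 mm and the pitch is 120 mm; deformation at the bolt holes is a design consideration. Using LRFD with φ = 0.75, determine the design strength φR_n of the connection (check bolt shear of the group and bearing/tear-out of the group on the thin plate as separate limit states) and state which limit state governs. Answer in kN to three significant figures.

319 kN (bearing governs)

Bolt shear: A_b = π·30²/4 = 706.9 mm²; R_n = 469 × 706.9 × 2 × 1 / 1000 = 663 kN → 0.75 × 663 = 497 kN.
Bearing (1.2 l_c t F_u ≤ 2.4 d t F_u): upper limit = 2.4·30·8·450 / 1000 = 259.2 kN.
  Edge l_c = 55 − 33/2 = 38.5 → r_n = 166.3 kN; interior l_c = 120 − 33 = 87 → r_n = 259.2 kN.
  R_n,bearing = 1·166.3 + 1·259.2 = 425.5 kN → 0.75 × 425.5 = 319 kN.
Bearing governs: 319 kN.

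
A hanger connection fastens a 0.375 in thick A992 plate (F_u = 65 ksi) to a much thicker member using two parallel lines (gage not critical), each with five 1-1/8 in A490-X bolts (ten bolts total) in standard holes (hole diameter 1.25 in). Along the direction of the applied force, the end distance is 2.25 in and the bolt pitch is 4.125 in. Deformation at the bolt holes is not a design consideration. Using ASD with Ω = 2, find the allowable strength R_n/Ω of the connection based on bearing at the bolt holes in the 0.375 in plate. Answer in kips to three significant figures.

Per bolt r_n = 1.5 l_c t F_u ≤ 3.0 d t F_u; upper limit = 3.0 × 1.125 × 0.375 × 65 = 82.27 kips.
Edge bolt: l_c = 2.25 − 1.25/2 = 1.625 in → 1.5 × 1.625 × 0.375 × 65 = 59.41 → r_n = 59.41 kips.
Interior bolts: l_c = 4.125 − 1.25 = 2.875 in → 1.5 × 2.875 × 0.375 × 65 = 105.1 → r_n = 82.27 kips.
R_n = 2 × 59.41 + 8 × 82.27 = 777 kips.
Allowable strength R_n/Ω = 777 / 2 = 388 kips.

388 kips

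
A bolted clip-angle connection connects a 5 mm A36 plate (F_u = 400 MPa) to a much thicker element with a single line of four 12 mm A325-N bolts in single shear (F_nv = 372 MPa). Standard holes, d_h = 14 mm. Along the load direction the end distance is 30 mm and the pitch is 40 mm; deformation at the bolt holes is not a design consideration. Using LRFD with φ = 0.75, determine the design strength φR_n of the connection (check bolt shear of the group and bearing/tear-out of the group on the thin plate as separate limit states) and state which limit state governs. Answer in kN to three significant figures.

126 kN (bolt shear governs)

Bolt shear: A_b = π·12²/4 = 113.1 mm²; R_n = 372 × 113.1 × 4 × 1 / 1000 = 168.3 kN → 0.75 × 168.3 = 126 kN.
Bearing (1.5 l_c t F_u ≤ 3.0 d t F_u): upper limit = 3.0·12·5·400 / 1000 = 72 kN.
  Edge l_c = 30 − 14/2 = 23 → r_n = 69 kN; interior l_c = 40 − 14 = 26 → r_n = 72 kN.
  R_n,bearing = 1·69 + 3·72 = 285 kN → 0.75 × 285 = 214 kN.
Bolt shear governs: 126 kN.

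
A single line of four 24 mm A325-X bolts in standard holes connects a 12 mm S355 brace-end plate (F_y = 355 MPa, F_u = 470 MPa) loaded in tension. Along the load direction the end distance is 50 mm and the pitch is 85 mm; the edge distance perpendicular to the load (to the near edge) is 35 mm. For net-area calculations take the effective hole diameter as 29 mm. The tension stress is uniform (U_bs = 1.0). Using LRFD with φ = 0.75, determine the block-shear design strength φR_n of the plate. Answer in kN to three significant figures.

Shear plane L_v = 50 + 3·85 = 305 mm; A_gv = 305 × 12 = 3660 mm².
A_nv = (305 − 3.5·29) × 12 = 2442 mm².
A_nt = (35 − 0.5·29) × 12 = 246 mm².
0.6 F_u A_nv = 688.6 kN; 0.6 F_y A_gv = 779.6 kN → shear rupture governs the shear term.
R_n = 688.6 + 1.0 × 470 × 246 / 1000 = 804.3 kN.
Design strength φR_n = 0.75 × 804.3 = 603 kN.

603 kN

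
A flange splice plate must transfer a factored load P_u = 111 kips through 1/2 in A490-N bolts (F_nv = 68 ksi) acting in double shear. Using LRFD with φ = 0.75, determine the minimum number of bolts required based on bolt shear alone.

6 bolts

A_b = π·0.5²/4 = 0.1963 in².
Per-bolt design strength φR_n = 0.75 × 68 × 0.1963 × 2 = 20.03 kips.
n ≥ 111 / 20.03 = 5.542 → use 6 bolts.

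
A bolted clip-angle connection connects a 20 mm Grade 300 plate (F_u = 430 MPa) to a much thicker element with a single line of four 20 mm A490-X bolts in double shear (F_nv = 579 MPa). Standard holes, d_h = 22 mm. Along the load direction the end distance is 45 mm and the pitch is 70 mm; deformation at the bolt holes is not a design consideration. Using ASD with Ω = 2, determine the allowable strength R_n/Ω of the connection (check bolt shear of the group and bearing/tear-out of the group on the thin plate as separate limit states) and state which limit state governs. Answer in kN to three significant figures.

728 kN (bolt shear governs)

Bolt shear: A_b = π·20²/4 = 314.2 mm²; R_n = 579 × 314.2 × 4 × 2 / 1000 = 1455 kN → 1455 / 2 = 728 kN.
Bearing (1.5 l_c t F_u ≤ 3.0 d t F_u): upper limit = 3.0·20·20·430 / 1000 = 516 kN.
  Edge l_c = 45 − 22/2 = 34 → r_n = 438.6 kN; interior l_c = 70 − 22 = 48 → r_n = 516 kN.
  R_n,bearing = 1·438.6 + 3·516 = 1987 kN → 1987 / 2 = 993 kN.
Bolt shear governs: 728 kN.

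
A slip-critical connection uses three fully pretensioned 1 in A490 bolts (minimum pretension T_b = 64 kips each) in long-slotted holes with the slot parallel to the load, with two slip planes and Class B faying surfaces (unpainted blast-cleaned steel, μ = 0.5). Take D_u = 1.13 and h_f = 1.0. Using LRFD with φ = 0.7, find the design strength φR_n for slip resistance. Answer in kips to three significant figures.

152 kips

R_n = μ · D_u · h_f · T_b · n_s · n_b = 0.5 × 1.13 × 1.0 × 64 × 2 × 3 = 217 kips.
Design strength φR_n = 0.7 × 217 = 152 kips.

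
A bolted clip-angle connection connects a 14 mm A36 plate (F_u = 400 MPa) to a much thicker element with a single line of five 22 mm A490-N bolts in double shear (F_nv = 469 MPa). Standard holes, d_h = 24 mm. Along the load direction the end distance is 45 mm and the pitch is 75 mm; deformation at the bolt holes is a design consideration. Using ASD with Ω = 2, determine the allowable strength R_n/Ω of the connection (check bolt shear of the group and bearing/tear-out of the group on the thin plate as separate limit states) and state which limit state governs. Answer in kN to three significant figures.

702 kN (bearing governs)

Bolt shear: A_b = π·22²/4 = 380.1 mm²; R_n = 469 × 380.1 × 5 × 2 / 1000 = 1783 kN → 1783 / 2 = 891 kN.
Bearing (1.2 l_c t F_u ≤ 2.4 d t F_u): upper limit = 2.4·22·14·400 / 1000 = 295.7 kN.
  Edge l_c = 45 − 24/2 = 33 → r_n = 221.8 kN; interior l_c = 75 − 24 = 51 → r_n = 295.7 kN.
  R_n,bearing = 1·221.8 + 4·295.7 = 1404 kN → 1404 / 2 = 702 kN.
Bearing governs: 702 kN.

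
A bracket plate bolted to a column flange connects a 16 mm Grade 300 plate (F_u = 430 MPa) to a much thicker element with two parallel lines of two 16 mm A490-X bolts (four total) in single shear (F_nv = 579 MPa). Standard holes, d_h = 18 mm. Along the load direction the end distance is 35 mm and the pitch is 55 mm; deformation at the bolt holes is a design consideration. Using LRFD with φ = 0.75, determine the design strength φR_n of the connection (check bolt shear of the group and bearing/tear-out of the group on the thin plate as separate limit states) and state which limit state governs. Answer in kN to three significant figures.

349 kN (bolt shear governs)

Bolt shear: A_b = π·16²/4 = 201.1 mm²; R_n = 579 × 201.1 × 4 × 1 / 1000 = 465.7 kN → 0.75 × 465.7 = 349 kN.
Bearing (1.2 l_c t F_u ≤ 2.4 d t F_u): upper limit = 2.4·16·16·430 / 1000 = 264.2 kN.
  Edge l_c = 35 − 18/2 = 26 → r_n = 214.7 kN; interior l_c = 55 − 18 = 37 → r_n = 264.2 kN.
  R_n,bearing = 2·214.7 + 2·264.2 = 957.7 kN → 0.75 × 957.7 = 718 kN.
Bolt shear governs: 349 kN.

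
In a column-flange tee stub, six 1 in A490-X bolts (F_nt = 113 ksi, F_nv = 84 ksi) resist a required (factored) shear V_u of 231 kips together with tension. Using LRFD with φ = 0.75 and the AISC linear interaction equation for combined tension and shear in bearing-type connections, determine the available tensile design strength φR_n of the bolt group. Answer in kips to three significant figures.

A_b = π·1²/4 = 0.7854 in²; f_rv = 231 / (6 × 0.7854) = 49.02 ksi.
F'_nt = 1.3 F_nt − (F_nt / φF_nv) f_rv = 1.3·113 − (113/(0.75·84))·49.02 = 58.98 ksi, capped at F_nt → F'_nt = 58.98 ksi.
R_n = F'_nt · A_b · n = 58.98 × 0.7854 × 6 = 277.9 kips.
Design strength φR_n = 0.75 × 277.9 = 208 kips.

208 kips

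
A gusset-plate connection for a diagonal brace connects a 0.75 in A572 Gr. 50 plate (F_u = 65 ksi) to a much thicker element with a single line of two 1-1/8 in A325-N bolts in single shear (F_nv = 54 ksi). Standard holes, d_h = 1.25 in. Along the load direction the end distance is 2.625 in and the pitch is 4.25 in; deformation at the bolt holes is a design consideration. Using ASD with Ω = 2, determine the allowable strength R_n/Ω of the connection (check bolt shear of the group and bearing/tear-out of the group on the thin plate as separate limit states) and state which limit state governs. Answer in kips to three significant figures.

Bolt shear: A_b = π·1.125²/4 = 0.994 in²; R_n = 54 × 0.994 × 2 × 1 = 107.4 kips → 107.4 / 2 = 53.7 kips.
Bearing (1.2 l_c t F_u ≤ 2.4 d t F_u): upper limit = 2.4·1.125·0.75·65 = 131.6 kips.
  Edge l_c = 2.625 − 1.25/2 = 2 → r_n = 117 kips; interior l_c = 4.25 − 1.25 = 3 → r_n = 131.6 kips.
  R_n,bearing = 1·117 + 1·131.6 = 248.6 kips → 248.6 / 2 = 124 kips.
Bolt shear governs: 53.7 kips.

53.7 kips (bolt shear governs)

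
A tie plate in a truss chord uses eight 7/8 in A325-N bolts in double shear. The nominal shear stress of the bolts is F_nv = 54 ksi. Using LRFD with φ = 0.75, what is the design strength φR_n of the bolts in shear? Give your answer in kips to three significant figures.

390 kips

A_b = π × 0.875² / 4 = 0.6013 in².
R_n = F_nv · A_b · n · n_s = 54 × 0.6013 × 8 × 2 = 519.5 kips.
Design strength φR_n = 0.75 × 519.5 = 390 kips.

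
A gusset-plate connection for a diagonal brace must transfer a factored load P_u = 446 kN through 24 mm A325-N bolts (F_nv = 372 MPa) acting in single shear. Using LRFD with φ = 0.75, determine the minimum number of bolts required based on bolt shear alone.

4 bolts

A_b = π·24²/4 = 452.4 mm².
Per-bolt design strength φR_n = 0.75 × 372 × 452.4 × 1 / 1000 = 126.2 kN.
n ≥ 446 / 126.2 = 3.534 → use 4 bolts.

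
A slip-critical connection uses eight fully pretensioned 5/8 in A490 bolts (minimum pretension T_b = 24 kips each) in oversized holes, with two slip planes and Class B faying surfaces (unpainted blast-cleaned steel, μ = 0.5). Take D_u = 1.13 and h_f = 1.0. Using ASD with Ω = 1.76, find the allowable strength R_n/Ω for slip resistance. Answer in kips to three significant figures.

R_n = μ · D_u · h_f · T_b · n_s · n_b = 0.5 × 1.13 × 1.0 × 24 × 2 × 8 = 217 kips.
Allowable strength R_n/Ω = 217 / 1.76 = 123 kips.

123 kips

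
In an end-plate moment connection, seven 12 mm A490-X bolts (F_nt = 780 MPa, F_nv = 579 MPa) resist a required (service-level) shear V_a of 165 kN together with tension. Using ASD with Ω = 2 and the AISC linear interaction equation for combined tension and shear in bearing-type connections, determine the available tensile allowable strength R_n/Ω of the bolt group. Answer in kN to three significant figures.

A_b = π·12²/4 = 113.1 mm²; f_rv = 165 × 1000 / (7 × 113.1) = 208.4 MPa.
F'_nt = 1.3 F_nt − (Ω F_nt / F_nv) f_rv = 1.3·780 − (2·780/579)·208.4 = 452.5 MPa, capped at F_nt → F'_nt = 452.5 MPa.
R_n = F'_nt · A_b · n = 452.5 × 113.1 × 7 / 1000 = 358.2 kN.
Allowable strength R_n/Ω = 358.2 / 2 = 179 kN.

179 kN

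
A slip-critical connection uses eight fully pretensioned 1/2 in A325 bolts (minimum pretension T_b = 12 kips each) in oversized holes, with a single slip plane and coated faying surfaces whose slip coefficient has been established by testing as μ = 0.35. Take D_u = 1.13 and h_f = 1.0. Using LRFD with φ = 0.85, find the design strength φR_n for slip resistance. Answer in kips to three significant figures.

32.3 kips

R_n = μ · D_u · h_f · T_b · n_s · n_b = 0.35 × 1.13 × 1.0 × 12 × 1 × 8 = 37.97 kips.
Design strength φR_n = 0.85 × 37.97 = 32.3 kips.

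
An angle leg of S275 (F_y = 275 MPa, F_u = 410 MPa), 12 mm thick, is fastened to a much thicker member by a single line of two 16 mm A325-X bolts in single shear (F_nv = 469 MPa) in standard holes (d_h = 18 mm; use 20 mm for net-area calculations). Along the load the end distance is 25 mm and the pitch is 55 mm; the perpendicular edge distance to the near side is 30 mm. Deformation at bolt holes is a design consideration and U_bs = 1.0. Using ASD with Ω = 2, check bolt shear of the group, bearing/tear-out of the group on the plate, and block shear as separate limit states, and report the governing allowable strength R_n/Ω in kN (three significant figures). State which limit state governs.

Bolt shear: A_b = π·16²/4 = 201.1 mm²; R_n = 469 × 201.1 × 2 × 1 / 1000 = 188.6 kN → 188.6 / 2 = 94.3 kN.
Bearing: edge l_c = 16, r_n = 94.46 kN; interior l_c = 37, r_n = 188.9 kN; R_n = 94.46 + 1·188.9 = 283.4 kN → 142 kN.
Block shear: A_gv = 960, A_nv = 600, A_nt = 240 mm²; R_n = min(0.6F_uA_nv, 0.6F_yA_gv) + U_bs·F_u·A_nt = 246 kN → 123 kN.
Bolt shear governs: 94.3 kN.

94.3 kN (bolt shear governs)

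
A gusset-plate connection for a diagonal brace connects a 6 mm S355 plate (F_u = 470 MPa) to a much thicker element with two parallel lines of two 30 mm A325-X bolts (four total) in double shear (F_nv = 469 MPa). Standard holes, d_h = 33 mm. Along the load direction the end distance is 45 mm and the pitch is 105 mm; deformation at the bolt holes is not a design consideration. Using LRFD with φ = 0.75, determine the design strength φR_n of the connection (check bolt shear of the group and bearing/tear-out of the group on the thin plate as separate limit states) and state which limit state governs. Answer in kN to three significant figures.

Bolt shear: A_b = π·30²/4 = 706.9 mm²; R_n = 469 × 706.9 × 4 × 2 / 1000 = 2652 kN → 0.75 × 2652 = 1990 kN.
Bearing (1.5 l_c t F_u ≤ 3.0 d t F_u): upper limit = 3.0·30·6·470 / 1000 = 253.8 kN.
  Edge l_c = 45 − 33/2 = 28.5 → r_n = 120.6 kN; interior l_c = 105 − 33 = 72 → r_n = 253.8 kN.
  R_n,bearing = 2·120.6 + 2·253.8 = 748.7 kN → 0.75 × 748.7 = 562 kN.
Bearing governs: 562 kN.

562 kN (bearing governs)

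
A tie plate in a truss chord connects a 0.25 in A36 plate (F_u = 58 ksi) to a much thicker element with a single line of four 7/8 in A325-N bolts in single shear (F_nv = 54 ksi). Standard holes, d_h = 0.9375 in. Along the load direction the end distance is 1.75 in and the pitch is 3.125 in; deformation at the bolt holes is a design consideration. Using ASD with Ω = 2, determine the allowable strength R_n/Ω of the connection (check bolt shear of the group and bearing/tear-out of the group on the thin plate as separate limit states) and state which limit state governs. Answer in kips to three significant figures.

56.8 kips (bearing governs)

Bolt shear: A_b = π·0.875²/4 = 0.6013 in²; R_n = 54 × 0.6013 × 4 × 1 = 129.9 kips → 129.9 / 2 = 64.9 kips.
Bearing (1.2 l_c t F_u ≤ 2.4 d t F_u): upper limit = 2.4·0.875·0.25·58 = 30.45 kips.
  Edge l_c = 1.75 − 0.9375/2 = 1.281 → r_n = 22.29 kips; interior l_c = 3.125 − 0.9375 = 2.188 → r_n = 30.45 kips.
  R_n,bearing = 1·22.29 + 3·30.45 = 113.6 kips → 113.6 / 2 = 56.8 kips.
Bearing governs: 56.8 kips.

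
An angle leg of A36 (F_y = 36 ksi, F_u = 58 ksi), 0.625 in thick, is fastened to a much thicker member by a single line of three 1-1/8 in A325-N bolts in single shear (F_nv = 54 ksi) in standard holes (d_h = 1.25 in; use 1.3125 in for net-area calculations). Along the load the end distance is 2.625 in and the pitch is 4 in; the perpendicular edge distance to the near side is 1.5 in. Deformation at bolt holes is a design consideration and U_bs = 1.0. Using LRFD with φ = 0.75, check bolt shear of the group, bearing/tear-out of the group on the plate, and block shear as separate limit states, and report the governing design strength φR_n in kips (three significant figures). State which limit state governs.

121 kips (bolt shear governs)

Bolt shear: A_b = π·1.125²/4 = 0.994 in²; R_n = 54 × 0.994 × 3 × 1 = 161 kips → 0.75 × 161 = 121 kips.
Bearing: edge l_c = 2, r_n = 87 kips; interior l_c = 2.75, r_n = 97.87 kips; R_n = 87 + 2·97.87 = 282.8 kips → 212 kips.
Block shear: A_gv = 6.641, A_nv = 4.59, A_nt = 0.5273 in²; R_n = min(0.6F_uA_nv, 0.6F_yA_gv) + U_bs·F_u·A_nt = 174 kips → 131 kips.
Bolt shear governs: 121 kips.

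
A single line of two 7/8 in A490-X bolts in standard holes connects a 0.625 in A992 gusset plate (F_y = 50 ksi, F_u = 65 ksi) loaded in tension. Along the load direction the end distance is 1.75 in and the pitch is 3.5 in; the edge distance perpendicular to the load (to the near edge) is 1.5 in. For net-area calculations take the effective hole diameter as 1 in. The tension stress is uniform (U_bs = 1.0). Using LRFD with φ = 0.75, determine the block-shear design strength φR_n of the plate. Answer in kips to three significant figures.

Shear plane L_v = 1.75 + 1·3.5 = 5.25 in; A_gv = 5.25 × 0.625 = 3.281 in².
A_nv = (5.25 − 1.5·1) × 0.625 = 2.344 in².
A_nt = (1.5 − 0.5·1) × 0.625 = 0.625 in².
0.6 F_u A_nv = 91.41 kips; 0.6 F_y A_gv = 98.44 kips → shear rupture governs the shear term.
R_n = 91.41 + 1.0 × 65 × 0.625 = 132 kips.
Design strength φR_n = 0.75 × 132 = 99 kips.

99 kips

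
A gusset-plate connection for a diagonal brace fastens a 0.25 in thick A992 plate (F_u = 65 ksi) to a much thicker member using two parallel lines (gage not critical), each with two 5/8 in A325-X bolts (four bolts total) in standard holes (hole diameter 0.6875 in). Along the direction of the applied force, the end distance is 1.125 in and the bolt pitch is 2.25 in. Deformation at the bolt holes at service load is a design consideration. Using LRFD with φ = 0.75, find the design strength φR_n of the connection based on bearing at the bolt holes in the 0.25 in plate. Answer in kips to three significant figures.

Per bolt r_n = 1.2 l_c t F_u ≤ 2.4 d t F_u; upper limit = 2.4 × 0.625 × 0.25 × 65 = 24.38 kips.
Edge bolt: l_c = 1.125 − 0.6875/2 = 0.7812 in → 1.2 × 0.7812 × 0.25 × 65 = 15.23 → r_n = 15.23 kips.
Interior bolts: l_c = 2.25 − 0.6875 = 1.562 in → 1.2 × 1.562 × 0.25 × 65 = 30.47 → r_n = 24.38 kips.
R_n = 2 × 15.23 + 2 × 24.38 = 79.22 kips.
Design strength φR_n = 0.75 × 79.22 = 59.4 kips.

59.4 kips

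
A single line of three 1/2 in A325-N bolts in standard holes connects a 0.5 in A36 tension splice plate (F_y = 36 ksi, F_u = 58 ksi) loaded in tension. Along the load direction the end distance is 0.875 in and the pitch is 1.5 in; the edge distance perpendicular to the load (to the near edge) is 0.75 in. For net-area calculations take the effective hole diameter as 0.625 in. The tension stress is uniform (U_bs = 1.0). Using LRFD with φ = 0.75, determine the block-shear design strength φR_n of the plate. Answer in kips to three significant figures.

Shear plane L_v = 0.875 + 2·1.5 = 3.875 in; A_gv = 3.875 × 0.5 = 1.938 in².
A_nv = (3.875 − 2.5·0.625) × 0.5 = 1.156 in².
A_nt = (0.75 − 0.5·0.625) × 0.5 = 0.2188 in².
0.6 F_u A_nv = 40.24 kips; 0.6 F_y A_gv = 41.85 kips → shear rupture governs the shear term.
R_n = 40.24 + 1.0 × 58 × 0.2188 = 52.92 kips.
Design strength φR_n = 0.75 × 52.92 = 39.7 kips.

39.7 kips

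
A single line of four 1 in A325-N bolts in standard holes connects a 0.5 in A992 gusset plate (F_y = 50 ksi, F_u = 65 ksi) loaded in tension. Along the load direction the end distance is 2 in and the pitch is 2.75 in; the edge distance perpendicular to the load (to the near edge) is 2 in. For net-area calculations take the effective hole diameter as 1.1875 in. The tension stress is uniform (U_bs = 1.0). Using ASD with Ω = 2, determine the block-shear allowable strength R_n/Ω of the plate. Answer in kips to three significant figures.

Shear plane L_v = 2 + 3·2.75 = 10.25 in; A_gv = 10.25 × 0.5 = 5.125 in².
A_nv = (10.25 − 3.5·1.1875) × 0.5 = 3.047 in².
A_nt = (2 − 0.5·1.1875) × 0.5 = 0.7031 in².
0.6 F_u A_nv = 118.8 kips; 0.6 F_y A_gv = 153.8 kips → shear rupture governs the shear term.
R_n = 118.8 + 1.0 × 65 × 0.7031 = 164.5 kips.
Allowable strength R_n/Ω = 164.5 / 2 = 82.3 kips.

82.3 kips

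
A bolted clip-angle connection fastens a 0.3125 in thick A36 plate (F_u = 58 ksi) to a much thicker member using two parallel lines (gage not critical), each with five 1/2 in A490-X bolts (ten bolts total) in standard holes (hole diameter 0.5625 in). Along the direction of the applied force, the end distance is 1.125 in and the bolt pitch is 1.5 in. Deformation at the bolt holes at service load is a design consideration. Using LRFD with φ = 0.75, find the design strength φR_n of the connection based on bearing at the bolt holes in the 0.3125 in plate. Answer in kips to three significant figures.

Per bolt r_n = 1.2 l_c t F_u ≤ 2.4 d t F_u; upper limit = 2.4 × 0.5 × 0.3125 × 58 = 21.75 kips.
Edge bolt: l_c = 1.125 − 0.5625/2 = 0.8438 in → 1.2 × 0.8438 × 0.3125 × 58 = 18.35 → r_n = 18.35 kips.
Interior bolts: l_c = 1.5 − 0.5625 = 0.9375 in → 1.2 × 0.9375 × 0.3125 × 58 = 20.39 → r_n = 20.39 kips.
R_n = 2 × 18.35 + 8 × 20.39 = 199.8 kips.
Design strength φR_n = 0.75 × 199.8 = 150 kips.

150 kips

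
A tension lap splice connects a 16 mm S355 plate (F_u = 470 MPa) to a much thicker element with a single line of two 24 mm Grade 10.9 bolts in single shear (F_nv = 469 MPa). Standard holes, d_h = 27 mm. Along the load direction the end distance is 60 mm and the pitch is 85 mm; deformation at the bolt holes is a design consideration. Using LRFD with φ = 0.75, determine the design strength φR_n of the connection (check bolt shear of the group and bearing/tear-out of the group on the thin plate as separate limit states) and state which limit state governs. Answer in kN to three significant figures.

Bolt shear: A_b = π·24²/4 = 452.4 mm²; R_n = 469 × 452.4 × 2 × 1 / 1000 = 424.3 kN → 0.75 × 424.3 = 318 kN.
Bearing (1.2 l_c t F_u ≤ 2.4 d t F_u): upper limit = 2.4·24·16·470 / 1000 = 433.2 kN.
  Edge l_c = 60 − 27/2 = 46.5 → r_n = 419.6 kN; interior l_c = 85 − 27 = 58 → r_n = 433.2 kN.
  R_n,bearing = 1·419.6 + 1·433.2 = 852.8 kN → 0.75 × 852.8 = 640 kN.
Bolt shear governs: 318 kN.

318 kN (bolt shear governs)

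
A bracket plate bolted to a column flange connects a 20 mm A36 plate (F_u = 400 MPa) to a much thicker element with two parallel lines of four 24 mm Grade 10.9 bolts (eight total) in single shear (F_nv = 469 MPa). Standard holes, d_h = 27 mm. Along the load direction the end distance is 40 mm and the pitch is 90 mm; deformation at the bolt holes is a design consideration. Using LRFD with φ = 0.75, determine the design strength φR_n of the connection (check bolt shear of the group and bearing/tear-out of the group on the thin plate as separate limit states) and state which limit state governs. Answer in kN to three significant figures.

1270 kN (bolt shear governs)

Bolt shear: A_b = π·24²/4 = 452.4 mm²; R_n = 469 × 452.4 × 8 × 1 / 1000 = 1697 kN → 0.75 × 1697 = 1270 kN.
Bearing (1.2 l_c t F_u ≤ 2.4 d t F_u): upper limit = 2.4·24·20·400 / 1000 = 460.8 kN.
  Edge l_c = 40 − 27/2 = 26.5 → r_n = 254.4 kN; interior l_c = 90 − 27 = 63 → r_n = 460.8 kN.
  R_n,bearing = 2·254.4 + 6·460.8 = 3274 kN → 0.75 × 3274 = 2460 kN.
Bolt shear governs: 1270 kN.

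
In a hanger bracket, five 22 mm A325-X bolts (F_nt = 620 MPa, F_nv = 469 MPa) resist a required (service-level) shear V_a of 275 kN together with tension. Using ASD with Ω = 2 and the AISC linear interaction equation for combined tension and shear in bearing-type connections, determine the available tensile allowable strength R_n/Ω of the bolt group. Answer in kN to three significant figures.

A_b = π·22²/4 = 380.1 mm²; f_rv = 275 × 1000 / (5 × 380.1) = 144.7 MPa.
F'_nt = 1.3 F_nt − (Ω F_nt / F_nv) f_rv = 1.3·620 − (2·620/469)·144.7 = 423.5 MPa, capped at F_nt → F'_nt = 423.5 MPa.
R_n = F'_nt · A_b · n = 423.5 × 380.1 × 5 / 1000 = 804.9 kN.
Allowable strength R_n/Ω = 804.9 / 2 = 402 kN.

402 kN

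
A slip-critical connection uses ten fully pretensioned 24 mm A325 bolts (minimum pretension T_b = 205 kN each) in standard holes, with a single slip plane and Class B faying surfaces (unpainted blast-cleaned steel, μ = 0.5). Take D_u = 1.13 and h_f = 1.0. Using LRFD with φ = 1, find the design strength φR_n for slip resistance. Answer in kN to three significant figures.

R_n = μ · D_u · h_f · T_b · n_s · n_b = 0.5 × 1.13 × 1.0 × 205 × 1 × 10 = 1158 kN.
Design strength φR_n = 1 × 1158 = 1160 kN.

1160 kN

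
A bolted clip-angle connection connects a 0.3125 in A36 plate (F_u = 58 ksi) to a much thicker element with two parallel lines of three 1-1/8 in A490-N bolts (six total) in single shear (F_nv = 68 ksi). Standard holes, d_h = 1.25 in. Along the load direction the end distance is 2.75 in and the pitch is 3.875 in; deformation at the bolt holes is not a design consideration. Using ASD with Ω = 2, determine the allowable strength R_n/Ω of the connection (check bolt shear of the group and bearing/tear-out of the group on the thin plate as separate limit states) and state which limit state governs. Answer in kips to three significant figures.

180 kips (bearing governs)

Bolt shear: A_b = π·1.125²/4 = 0.994 in²; R_n = 68 × 0.994 × 6 × 1 = 405.6 kips → 405.6 / 2 = 203 kips.
Bearing (1.5 l_c t F_u ≤ 3.0 d t F_u): upper limit = 3.0·1.125·0.3125·58 = 61.17 kips.
  Edge l_c = 2.75 − 1.25/2 = 2.125 → r_n = 57.77 kips; interior l_c = 3.875 − 1.25 = 2.625 → r_n = 61.17 kips.
  R_n,bearing = 2·57.77 + 4·61.17 = 360.2 kips → 360.2 / 2 = 180 kips.
Bearing governs: 180 kips.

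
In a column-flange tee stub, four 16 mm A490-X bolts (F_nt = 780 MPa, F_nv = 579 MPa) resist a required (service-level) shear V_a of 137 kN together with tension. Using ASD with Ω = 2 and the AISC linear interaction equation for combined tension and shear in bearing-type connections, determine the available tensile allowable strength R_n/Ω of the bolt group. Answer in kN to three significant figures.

A_b = π·16²/4 = 201.1 mm²; f_rv = 137 × 1000 / (4 × 201.1) = 170.3 MPa.
F'_nt = 1.3 F_nt − (Ω F_nt / F_nv) f_rv = 1.3·780 − (2·780/579)·170.3 = 555 MPa, capped at F_nt → F'_nt = 555 MPa.
R_n = F'_nt · A_b · n = 555 × 201.1 × 4 / 1000 = 446.4 kN.
Allowable strength R_n/Ω = 446.4 / 2 = 223 kN.

223 kN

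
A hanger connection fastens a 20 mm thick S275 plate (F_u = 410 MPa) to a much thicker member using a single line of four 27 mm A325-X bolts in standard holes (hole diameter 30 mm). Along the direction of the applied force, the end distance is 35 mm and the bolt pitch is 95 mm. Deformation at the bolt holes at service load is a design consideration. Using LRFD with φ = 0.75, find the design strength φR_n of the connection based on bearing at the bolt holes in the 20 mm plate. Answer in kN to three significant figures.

Per bolt r_n = 1.2 l_c t F_u ≤ 2.4 d t F_u; upper limit = 2.4 × 27 × 20 × 410 / 1000 = 531.4 kN.
Edge bolt: l_c = 35 − 30/2 = 20 mm → 1.2 × 20 × 20 × 410 / 1000 = 196.8 → r_n = 196.8 kN.
Interior bolts: l_c = 95 − 30 = 65 mm → 1.2 × 65 × 20 × 410 / 1000 = 639.6 → r_n = 531.4 kN.
R_n = 1 × 196.8 + 3 × 531.4 = 1791 kN.
Design strength φR_n = 0.75 × 1791 = 1340 kN.

1340 kN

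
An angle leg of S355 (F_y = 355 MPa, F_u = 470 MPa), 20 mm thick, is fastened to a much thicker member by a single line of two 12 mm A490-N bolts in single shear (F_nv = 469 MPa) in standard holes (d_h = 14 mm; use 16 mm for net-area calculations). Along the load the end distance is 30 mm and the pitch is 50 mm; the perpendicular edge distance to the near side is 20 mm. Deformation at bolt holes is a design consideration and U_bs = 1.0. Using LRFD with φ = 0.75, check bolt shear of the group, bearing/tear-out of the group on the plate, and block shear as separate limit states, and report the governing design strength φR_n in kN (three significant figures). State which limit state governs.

79.6 kN (bolt shear governs)

Bolt shear: A_b = π·12²/4 = 113.1 mm²; R_n = 469 × 113.1 × 2 × 1 / 1000 = 106.1 kN → 0.75 × 106.1 = 79.6 kN.
Bearing: edge l_c = 23, r_n = 259.4 kN; interior l_c = 36, r_n = 270.7 kN; R_n = 259.4 + 1·270.7 = 530.2 kN → 398 kN.
Block shear: A_gv = 1600, A_nv = 1120, A_nt = 240 mm²; R_n = min(0.6F_uA_nv, 0.6F_yA_gv) + U_bs·F_u·A_nt = 428.6 kN → 321 kN.
Bolt shear governs: 79.6 kN.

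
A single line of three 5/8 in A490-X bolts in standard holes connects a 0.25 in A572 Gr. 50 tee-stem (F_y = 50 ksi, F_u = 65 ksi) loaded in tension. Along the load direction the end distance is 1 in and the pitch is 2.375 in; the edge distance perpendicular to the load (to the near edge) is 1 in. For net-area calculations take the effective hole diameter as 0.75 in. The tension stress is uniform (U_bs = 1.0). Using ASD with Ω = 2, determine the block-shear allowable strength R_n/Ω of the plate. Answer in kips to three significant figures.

Shear plane L_v = 1 + 2·2.375 = 5.75 in; A_gv = 5.75 × 0.25 = 1.438 in².
A_nv = (5.75 − 2.5·0.75) × 0.25 = 0.9688 in².
A_nt = (1 − 0.5·0.75) × 0.25 = 0.1562 in².
0.6 F_u A_nv = 37.78 kips; 0.6 F_y A_gv = 43.12 kips → shear rupture governs the shear term.
R_n = 37.78 + 1.0 × 65 × 0.1562 = 47.94 kips.
Allowable strength R_n/Ω = 47.94 / 2 = 24 kips.

24 kips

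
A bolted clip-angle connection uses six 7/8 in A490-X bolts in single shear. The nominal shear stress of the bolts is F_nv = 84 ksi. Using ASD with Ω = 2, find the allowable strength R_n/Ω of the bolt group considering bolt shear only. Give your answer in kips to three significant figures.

A_b = π × 0.875² / 4 = 0.6013 in².
R_n = F_nv · A_b · n · n_s = 84 × 0.6013 × 6 × 1 = 303.1 kips.
Allowable strength R_n/Ω = 303.1 / 2 = 152 kips.

152 kips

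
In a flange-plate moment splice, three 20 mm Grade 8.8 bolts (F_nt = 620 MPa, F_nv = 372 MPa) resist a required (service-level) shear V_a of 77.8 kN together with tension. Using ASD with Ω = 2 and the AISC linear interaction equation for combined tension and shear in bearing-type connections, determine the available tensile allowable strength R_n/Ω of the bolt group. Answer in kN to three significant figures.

250 kN

A_b = π·20²/4 = 314.2 mm²; f_rv = 77.8 × 1000 / (3 × 314.2) = 82.55 MPa.
F'_nt = 1.3 F_nt − (Ω F_nt / F_nv) f_rv = 1.3·620 − (2·620/372)·82.55 = 530.8 MPa, capped at F_nt → F'_nt = 530.8 MPa.
R_n = F'_nt · A_b · n = 530.8 × 314.2 × 3 / 1000 = 500.3 kN.
Allowable strength R_n/Ω = 500.3 / 2 = 250 kN.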